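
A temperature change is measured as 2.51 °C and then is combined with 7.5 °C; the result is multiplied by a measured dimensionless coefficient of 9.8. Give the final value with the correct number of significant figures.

98 °C

2.51 °C + 7.5 °C = 10.01 °C; the sum is limited to 1 decimal place (3 s.f.).
Carrying full precision, 10.01 × 9.8 = 98.098 °C; 9.8 has 2 s.f., so the result keeps min(3, 2) = 2 s.f.
Rounded to 2 significant figures: 98 °C.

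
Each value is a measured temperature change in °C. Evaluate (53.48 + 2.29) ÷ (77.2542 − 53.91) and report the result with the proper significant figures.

2.389

53.48 + 2.29 = 55.77, limited to 2 d.p. → 4 s.f.; 77.2542 − 53.91 = 23.3442, limited to 2 d.p. → 4 s.f.
Carrying full precision, 55.77 ÷ 23.3442 = 2.38903025163…; keep min(4, 4) = 4 s.f.
Rounded to 4 significant figures: 2.389.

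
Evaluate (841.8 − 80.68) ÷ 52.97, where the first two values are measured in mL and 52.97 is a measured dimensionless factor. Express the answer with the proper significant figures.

841.8 mL − 80.68 mL = 761.12 mL; the difference is limited to 1 decimal place (4 s.f.).
Carrying full precision, 761.12 ÷ 52.97 = 14.3688880498… mL; 52.97 has 4 s.f., so the result keeps min(4, 4) = 4 s.f.
Rounded to 4 significant figures: 14.37 mL.

14.37 mL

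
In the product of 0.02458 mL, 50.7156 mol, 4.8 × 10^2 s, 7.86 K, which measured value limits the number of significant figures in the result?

0.02458 mL → 4 s.f.; 50.7156 mol → 6 s.f.; 4.8 × 10^2 s → 2 s.f.; 7.86 K → 3 s.f.
The fewest is 2 significant figures, from 4.8 × 10^2 s.

4.8 × 10^2 s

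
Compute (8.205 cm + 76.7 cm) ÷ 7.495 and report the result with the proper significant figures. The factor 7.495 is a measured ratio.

8.205 cm + 76.7 cm = 84.905 cm; the sum is limited to 1 decimal place (3 s.f.).
Carrying full precision, 84.905 ÷ 7.495 = 11.3282188125… cm; 7.495 has 4 s.f., so the result keeps min(3, 4) = 3 s.f.
Rounded to 3 significant figures: 11.3 cm.

11.3 cm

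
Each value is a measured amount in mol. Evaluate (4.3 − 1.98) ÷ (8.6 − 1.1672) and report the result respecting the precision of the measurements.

0.31

4.3 − 1.98 = 2.32, limited to 1 d.p. → 2 s.f.; 8.6 − 1.1672 = 7.4328, limited to 1 d.p. → 2 s.f.
Carrying full precision, 2.32 ÷ 7.4328 = 0.312130018297…; keep min(2, 2) = 2 s.f.
Rounded to 2 significant figures: 0.31.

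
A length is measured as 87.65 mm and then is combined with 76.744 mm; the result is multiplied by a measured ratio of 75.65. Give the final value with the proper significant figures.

87.65 mm + 76.744 mm = 164.394 mm; the sum is limited to 2 decimal places (5 s.f.).
Carrying full precision, 164.394 × 75.65 = 12436.4061 mm; 75.65 has 4 s.f., so the result keeps min(5, 4) = 4 s.f.
Rounded to 4 significant figures: 1.244 × 10^4 mm.

1.244 × 10^4 mm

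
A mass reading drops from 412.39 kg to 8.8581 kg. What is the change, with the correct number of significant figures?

412.39 kg − 8.8581 kg = 403.5319 kg.
Addition/subtraction keeps the fewest decimal places: 412.39 → 2 decimal places, 8.8581 → 4 decimal places; limit is 2.
Rounded to 2 decimal places: 403.53 kg.

403.53 kg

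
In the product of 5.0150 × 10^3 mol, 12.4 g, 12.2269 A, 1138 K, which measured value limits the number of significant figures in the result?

12.4 g

5.0150 × 10^3 mol → 5 s.f.; 12.4 g → 3 s.f.; 12.2269 A → 6 s.f.; 1138 K → 4 s.f.
The fewest is 3 significant figures, from 12.4 g.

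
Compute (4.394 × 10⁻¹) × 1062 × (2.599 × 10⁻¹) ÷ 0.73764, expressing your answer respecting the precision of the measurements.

164.4

(4.394 × 10⁻¹) × 1062 × (2.599 × 10⁻¹) ÷ 0.73764 = 164.416875061…
Multiplication/division keeps the fewest significant figures: 4.394 × 10⁻¹ → 4 s.f., 1062 → 4 s.f., 2.599 × 10⁻¹ → 4 s.f., 0.73764 → 5 s.f.; limit is 4.
Rounded to 4 significant figures: 164.4.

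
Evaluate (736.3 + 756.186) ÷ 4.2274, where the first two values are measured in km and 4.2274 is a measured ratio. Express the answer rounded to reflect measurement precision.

353.05 km

736.3 km + 756.186 km = 1492.486 km; the sum is limited to 1 decimal place (5 s.f.).
Carrying full precision, 1492.486 ÷ 4.2274 = 353.050574821… km; 4.2274 has 5 s.f., so the result keeps min(5, 5) = 5 s.f.
Rounded to 5 significant figures: 353.05 km.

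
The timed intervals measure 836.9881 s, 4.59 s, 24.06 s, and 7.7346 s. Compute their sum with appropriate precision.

836.9881 s + 4.59 s + 24.06 s + 7.7346 s = 873.3727 s.
Addition/subtraction keeps the fewest decimal places: 836.9881 → 4 decimal places, 4.59 → 2 decimal places, 24.06 → 2 decimal places, 7.7346 → 4 decimal places; limit is 2.
Rounded to 2 decimal places: 873.37 s.

873.37 s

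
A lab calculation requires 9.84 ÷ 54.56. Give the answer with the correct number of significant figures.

0.180

9.84 ÷ 54.56 = 0.180351906158…
Multiplication/division keeps the fewest significant figures: 9.84 → 3 s.f., 54.56 → 4 s.f.; limit is 3.
Rounded to 3 significant figures: 0.180.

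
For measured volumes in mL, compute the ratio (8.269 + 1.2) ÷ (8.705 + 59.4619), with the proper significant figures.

0.14

8.269 + 1.2 = 9.469, limited to 1 d.p. → 2 s.f.; 8.705 + 59.4619 = 68.1669, limited to 3 d.p. → 5 s.f.
Carrying full precision, 9.469 ÷ 68.1669 = 0.138909059969…; keep min(2, 5) = 2 s.f.
Rounded to 2 significant figures: 0.14.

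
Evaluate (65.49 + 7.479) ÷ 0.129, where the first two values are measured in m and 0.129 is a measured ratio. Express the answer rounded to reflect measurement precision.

65.49 m + 7.479 m = 72.969 m; the sum is limited to 2 decimal places (4 s.f.).
Carrying full precision, 72.969 ÷ 0.129 = 565.651162791… m; 0.129 has 3 s.f., so the result keeps min(4, 3) = 3 s.f.
Rounded to 3 significant figures: 566 m.

566 m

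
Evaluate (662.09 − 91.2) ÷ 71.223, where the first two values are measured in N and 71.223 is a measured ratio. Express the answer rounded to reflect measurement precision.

662.09 N − 91.2 N = 570.89 N; the difference is limited to 1 decimal place (4 s.f.).
Carrying full precision, 570.89 ÷ 71.223 = 8.01552869157… N; 71.223 has 5 s.f., so the result keeps min(4, 5) = 4 s.f.
Rounded to 4 significant figures: 8.016 N.

8.016 N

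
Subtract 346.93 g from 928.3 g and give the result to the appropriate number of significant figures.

928.3 g − 346.93 g = 581.37 g.
Addition/subtraction keeps the fewest decimal places: 928.3 → 1 decimal place, 346.93 → 2 decimal places; limit is 1.
Rounded to 1 decimal place: 581.4 g.

581.4 g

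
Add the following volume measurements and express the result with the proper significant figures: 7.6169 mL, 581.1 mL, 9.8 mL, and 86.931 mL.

7.6169 mL + 581.1 mL + 9.8 mL + 86.931 mL = 685.4479 mL.
Addition/subtraction keeps the fewest decimal places: 7.6169 → 4 decimal places, 581.1 → 1 decimal place, 9.8 → 1 decimal place, 86.931 → 3 decimal places; limit is 1.
Rounded to 1 decimal place: 685.4 mL.

685.4 mL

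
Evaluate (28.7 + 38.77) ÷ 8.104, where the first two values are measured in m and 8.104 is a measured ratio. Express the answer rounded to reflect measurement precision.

28.7 m + 38.77 m = 67.47 m; the sum is limited to 1 decimal place (3 s.f.).
Carrying full precision, 67.47 ÷ 8.104 = 8.32551826259… m; 8.104 has 4 s.f., so the result keeps min(3, 4) = 3 s.f.
Rounded to 3 significant figures: 8.33 m.

8.33 m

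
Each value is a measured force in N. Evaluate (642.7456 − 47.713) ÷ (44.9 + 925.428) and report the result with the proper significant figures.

0.6132

642.7456 − 47.713 = 595.0326, limited to 3 d.p. → 6 s.f.; 44.9 + 925.428 = 970.328, limited to 1 d.p. → 4 s.f.
Carrying full precision, 595.0326 ÷ 970.328 = 0.613228310427…; keep min(6, 4) = 4 s.f.
Rounded to 4 significant figures: 0.6132.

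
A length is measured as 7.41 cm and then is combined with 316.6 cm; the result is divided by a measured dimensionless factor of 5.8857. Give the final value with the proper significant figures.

7.41 cm + 316.6 cm = 324.01 cm; the sum is limited to 1 decimal place (4 s.f.).
Carrying full precision, 324.01 ÷ 5.8857 = 55.0503763359… cm; 5.8857 has 5 s.f., so the result keeps min(4, 5) = 4 s.f.
Rounded to 4 significant figures: 55.05 cm.

55.05 cm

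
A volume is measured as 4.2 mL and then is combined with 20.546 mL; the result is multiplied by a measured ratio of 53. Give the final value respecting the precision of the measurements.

4.2 mL + 20.546 mL = 24.746 mL; the sum is limited to 1 decimal place (3 s.f.).
Carrying full precision, 24.746 × 53 = 1311.538 mL; 53 has 2 s.f., so the result keeps min(3, 2) = 2 s.f.
Rounded to 2 significant figures: 1.3 × 10^3 mL.

1.3 × 10^3 mL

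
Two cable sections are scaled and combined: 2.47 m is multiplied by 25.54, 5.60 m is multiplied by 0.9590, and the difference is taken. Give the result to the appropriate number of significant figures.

57.7 m

2.47 × 25.54 = 63.0838 → 63.1 m (3 s.f., last digit at the 10^-1 place).
5.60 × 0.9590 = 5.3704 → 5.37 m (3 s.f., last digit at the 10^-2 place).
Difference: 57.7134 m; keep the coarser place, 10^-1.
Result: 57.7 m.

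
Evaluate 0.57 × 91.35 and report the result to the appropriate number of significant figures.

52

0.57 × 91.35 = 52.0695
Multiplication/division keeps the fewest significant figures: 0.57 → 2 s.f., 91.35 → 4 s.f.; limit is 2.
Rounded to 2 significant figures: 52.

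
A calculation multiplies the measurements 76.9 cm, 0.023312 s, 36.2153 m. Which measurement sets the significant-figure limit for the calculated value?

76.9 cm

76.9 cm → 3 s.f.; 0.023312 s → 5 s.f.; 36.2153 m → 6 s.f.
The fewest is 3 significant figures, from 76.9 cm.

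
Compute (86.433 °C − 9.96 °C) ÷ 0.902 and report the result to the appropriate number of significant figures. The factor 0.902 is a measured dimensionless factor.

86.433 °C − 9.96 °C = 76.473 °C; the difference is limited to 2 decimal places (4 s.f.).
Carrying full precision, 76.473 ÷ 0.902 = 84.7815964523… °C; 0.902 has 3 s.f., so the result keeps min(4, 3) = 3 s.f.
Rounded to 3 significant figures: 84.8 °C.

84.8 °C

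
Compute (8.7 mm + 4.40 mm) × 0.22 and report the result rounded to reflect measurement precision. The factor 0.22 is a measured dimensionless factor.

2.9 mm

8.7 mm + 4.40 mm = 13.10 mm; the sum is limited to 1 decimal place (3 s.f.).
Carrying full precision, 13.10 × 0.22 = 2.882 mm; 0.22 has 2 s.f., so the result keeps min(3, 2) = 2 s.f.
Rounded to 2 significant figures: 2.9 mm.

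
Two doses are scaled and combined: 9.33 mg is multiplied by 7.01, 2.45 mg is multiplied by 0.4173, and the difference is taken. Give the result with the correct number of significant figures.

64.4 mg

9.33 × 7.01 = 65.4033 → 65.4 mg (3 s.f., last digit at the 10^-1 place).
2.45 × 0.4173 = 1.022385 → 1.02 mg (3 s.f., last digit at the 10^-2 place).
Difference: 64.380915 mg; keep the coarser place, 10^-1.
Result: 64.4 mg.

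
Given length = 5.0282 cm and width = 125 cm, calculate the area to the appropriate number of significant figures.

629 cm²

area = 5.0282 cm × 125 cm = 628.525 cm².
5.0282 has 5 significant figures; 125 has 3.
Division/multiplication keeps the fewest: 3 significant figures.
Rounded: 629 cm².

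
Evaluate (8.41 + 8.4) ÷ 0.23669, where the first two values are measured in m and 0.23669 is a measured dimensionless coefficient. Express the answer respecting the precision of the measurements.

71.0 m

8.41 m + 8.4 m = 16.81 m; the sum is limited to 1 decimal place (3 s.f.).
Carrying full precision, 16.81 ÷ 0.23669 = 71.0211669272… m; 0.23669 has 5 s.f., so the result keeps min(3, 5) = 3 s.f.
Rounded to 3 significant figures: 71.0 m.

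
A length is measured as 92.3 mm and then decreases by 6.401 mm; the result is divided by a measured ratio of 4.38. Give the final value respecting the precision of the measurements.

19.6 mm

92.3 mm − 6.401 mm = 85.899 mm; the difference is limited to 1 decimal place (3 s.f.).
Carrying full precision, 85.899 ÷ 4.38 = 19.6116438356… mm; 4.38 has 3 s.f., so the result keeps min(3, 3) = 3 s.f.
Rounded to 3 significant figures: 19.6 mm.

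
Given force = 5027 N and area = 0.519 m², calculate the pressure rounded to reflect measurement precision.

pressure = 5027 N ÷ 0.519 m² = 9685.9344894… Pa.
5027 has 4 significant figures; 0.519 has 3.
Division/multiplication keeps the fewest: 3 significant figures.
Rounded: 9.69 × 10^3 Pa.

9.69 × 10^3 Pa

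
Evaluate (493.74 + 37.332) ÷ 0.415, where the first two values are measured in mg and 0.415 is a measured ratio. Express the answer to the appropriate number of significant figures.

1.28 × 10³ mg

493.74 mg + 37.332 mg = 531.072 mg; the sum is limited to 2 decimal places (5 s.f.).
Carrying full precision, 531.072 ÷ 0.415 = 1279.69156627… mg; 0.415 has 3 s.f., so the result keeps min(5, 3) = 3 s.f.
Rounded to 3 significant figures: 1.28 × 10³ mg.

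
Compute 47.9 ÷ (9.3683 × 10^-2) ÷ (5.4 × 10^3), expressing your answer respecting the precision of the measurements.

0.095

47.9 ÷ (9.3683 × 10^-2) ÷ (5.4 × 10^3) = 0.0946849521297…
Multiplication/division keeps the fewest significant figures: 47.9 → 3 s.f., 9.3683 × 10^-2 → 5 s.f., 5.4 × 10^3 → 2 s.f.; limit is 2.
Rounded to 2 significant figures: 0.095.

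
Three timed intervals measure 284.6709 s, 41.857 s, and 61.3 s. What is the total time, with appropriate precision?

387.8 s

284.6709 s + 41.857 s + 61.3 s = 387.8279 s.
Addition/subtraction keeps the fewest decimal places: 284.6709 → 4 decimal places, 41.857 → 3 decimal places, 61.3 → 1 decimal place; limit is 1.
Rounded to 1 decimal place: 387.8 s.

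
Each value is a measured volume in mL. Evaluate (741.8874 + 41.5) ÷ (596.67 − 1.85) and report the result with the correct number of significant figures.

741.8874 + 41.5 = 783.3874, limited to 1 d.p. → 4 s.f.; 596.67 − 1.85 = 594.82, limited to 2 d.p. → 5 s.f.
Carrying full precision, 783.3874 ÷ 594.82 = 1.31701590397…; keep min(4, 5) = 4 s.f.
Rounded to 4 significant figures: 1.317.

1.317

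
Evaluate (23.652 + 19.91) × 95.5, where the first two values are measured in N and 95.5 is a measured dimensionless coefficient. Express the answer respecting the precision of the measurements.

4.16 × 10³ N

23.652 N + 19.91 N = 43.562 N; the sum is limited to 2 decimal places (4 s.f.).
Carrying full precision, 43.562 × 95.5 = 4160.171 N; 95.5 has 3 s.f., so the result keeps min(4, 3) = 3 s.f.
Rounded to 3 significant figures: 4.16 × 10³ N.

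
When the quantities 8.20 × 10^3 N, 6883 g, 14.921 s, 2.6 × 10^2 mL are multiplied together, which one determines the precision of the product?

8.20 × 10^3 N → 3 s.f.; 6883 g → 4 s.f.; 14.921 s → 5 s.f.; 2.6 × 10^2 mL → 2 s.f.
The fewest is 2 significant figures, from 2.6 × 10^2 mL.

2.6 × 10^2 mL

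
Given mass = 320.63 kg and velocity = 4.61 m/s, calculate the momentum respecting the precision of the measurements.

1.48 × 10³ kg·m/s

momentum = 320.63 kg × 4.61 m/s = 1478.1043 kg·m/s.
320.63 has 5 significant figures; 4.61 has 3.
Division/multiplication keeps the fewest: 3 significant figures.
Rounded: 1.48 × 10³ kg·m/s.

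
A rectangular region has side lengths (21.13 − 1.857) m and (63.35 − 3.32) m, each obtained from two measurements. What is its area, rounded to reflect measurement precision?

21.13 − 1.857 = 19.273, limited to 2 d.p. → 4 s.f.; 63.35 − 3.32 = 60.03, limited to 2 d.p. → 4 s.f.
Carrying full precision, 19.273 × 60.03 = 1156.95819; keep min(4, 4) = 4 s.f.
Rounded to 4 significant figures: 1157 m².

1157 m²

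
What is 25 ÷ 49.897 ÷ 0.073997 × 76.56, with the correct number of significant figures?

25 ÷ 49.897 ÷ 0.073997 × 76.56 = 518.386145119…
Multiplication/division keeps the fewest significant figures: 25 → 2 s.f., 49.897 → 5 s.f., 0.073997 → 5 s.f., 76.56 → 4 s.f.; limit is 2.
Rounded to 2 significant figures: 5.2 × 10^2.

5.2 × 10^2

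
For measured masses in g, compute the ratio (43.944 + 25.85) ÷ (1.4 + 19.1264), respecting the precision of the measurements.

43.944 + 25.85 = 69.794, limited to 2 d.p. → 4 s.f.; 1.4 + 19.1264 = 20.5264, limited to 1 d.p. → 3 s.f.
Carrying full precision, 69.794 ÷ 20.5264 = 3.40020656326…; keep min(4, 3) = 3 s.f.
Rounded to 3 significant figures: 3.40.

3.40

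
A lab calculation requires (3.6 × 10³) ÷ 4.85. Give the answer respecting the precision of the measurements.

(3.6 × 10³) ÷ 4.85 = 742.268041237…
Multiplication/division keeps the fewest significant figures: 3.6 × 10³ → 2 s.f., 4.85 → 3 s.f.; limit is 2.
Rounded to 2 significant figures: 7.4 × 10².

7.4 × 10²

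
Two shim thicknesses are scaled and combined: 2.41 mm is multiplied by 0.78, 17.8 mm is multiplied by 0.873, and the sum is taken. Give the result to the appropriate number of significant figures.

17.4 mm

2.41 × 0.78 = 1.8798 → 1.9 mm (2 s.f., last digit at the 10^-1 place).
17.8 × 0.873 = 15.5394 → 15.5 mm (3 s.f., last digit at the 10^-1 place).
Sum: 17.4192 mm; keep the coarser place, 10^-1.
Result: 17.4 mm.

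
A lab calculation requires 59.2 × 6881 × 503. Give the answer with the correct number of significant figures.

2.05 × 10⁸

59.2 × 6881 × 503 = 204899665.6
Multiplication/division keeps the fewest significant figures: 59.2 → 3 s.f., 6881 → 4 s.f., 503 → 3 s.f.; limit is 3.
Rounded to 3 significant figures: 2.05 × 10⁸.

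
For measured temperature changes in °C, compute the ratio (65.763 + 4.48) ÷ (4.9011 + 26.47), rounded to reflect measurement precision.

2.239

65.763 + 4.48 = 70.243, limited to 2 d.p. → 4 s.f.; 4.9011 + 26.47 = 31.3711, limited to 2 d.p. → 4 s.f.
Carrying full precision, 70.243 ÷ 31.3711 = 2.23909904339…; keep min(4, 4) = 4 s.f.
Rounded to 4 significant figures: 2.239.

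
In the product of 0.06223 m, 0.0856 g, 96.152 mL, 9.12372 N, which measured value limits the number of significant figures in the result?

0.0856 g

0.06223 m → 4 s.f.; 0.0856 g → 3 s.f.; 96.152 mL → 5 s.f.; 9.12372 N → 6 s.f.
The fewest is 3 significant figures, from 0.0856 g.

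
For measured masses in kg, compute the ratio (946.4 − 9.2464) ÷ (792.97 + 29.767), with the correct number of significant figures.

1.139

946.4 − 9.2464 = 937.1536, limited to 1 d.p. → 4 s.f.; 792.97 + 29.767 = 822.737, limited to 2 d.p. → 5 s.f.
Carrying full precision, 937.1536 ÷ 822.737 = 1.13906825632…; keep min(4, 5) = 4 s.f.
Rounded to 4 significant figures: 1.139.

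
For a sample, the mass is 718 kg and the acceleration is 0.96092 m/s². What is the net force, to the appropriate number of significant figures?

6.90 × 10² N

net force = 718 kg × 0.96092 m/s² = 689.94056 N.
718 has 3 significant figures; 0.96092 has 5.
Division/multiplication keeps the fewest: 3 significant figures.
Rounded: 6.90 × 10² N.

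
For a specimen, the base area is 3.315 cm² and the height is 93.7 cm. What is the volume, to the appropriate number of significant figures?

volume = 3.315 cm² × 93.7 cm = 310.6155 cm³.
3.315 has 4 significant figures; 93.7 has 3.
Division/multiplication keeps the fewest: 3 significant figures.
Rounded: 311 cm³.

311 cm³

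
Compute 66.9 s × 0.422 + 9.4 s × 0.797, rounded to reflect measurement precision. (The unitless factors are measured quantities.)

66.9 × 0.422 = 28.2318 → 28.2 s (3 s.f., last digit at the 10^-1 place).
9.4 × 0.797 = 7.4918 → 7.5 s (2 s.f., last digit at the 10^-1 place).
Sum: 35.7236 s; keep the coarser place, 10^-1.
Result: 35.7 s.

35.7 s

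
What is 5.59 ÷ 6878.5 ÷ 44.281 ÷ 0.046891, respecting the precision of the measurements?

3.91 × 10⁻⁴

5.59 ÷ 6878.5 ÷ 44.281 ÷ 0.046891 = 0.000391391285468…
Multiplication/division keeps the fewest significant figures: 5.59 → 3 s.f., 6878.5 → 5 s.f., 44.281 → 5 s.f., 0.046891 → 5 s.f.; limit is 3.
Rounded to 3 significant figures: 3.91 × 10⁻⁴.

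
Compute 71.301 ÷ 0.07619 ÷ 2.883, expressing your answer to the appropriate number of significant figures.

71.301 ÷ 0.07619 ÷ 2.883 = 324.603355514…
Multiplication/division keeps the fewest significant figures: 71.301 → 5 s.f., 0.07619 → 4 s.f., 2.883 → 4 s.f.; limit is 4.
Rounded to 4 significant figures: 324.6.

324.6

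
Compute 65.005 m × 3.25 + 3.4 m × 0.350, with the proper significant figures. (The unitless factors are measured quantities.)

65.005 × 3.25 = 211.26625 → 211 m (3 s.f., last digit at the 10^0 place).
3.4 × 0.350 = 1.19 → 1.2 m (2 s.f., last digit at the 10^-1 place).
Sum: 212.45625 m; keep the coarser place, 10^0.
Result: 212 m.

212 m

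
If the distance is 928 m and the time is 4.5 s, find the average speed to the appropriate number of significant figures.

average speed = 928 m ÷ 4.5 s = 206.222222222… m/s.
928 has 3 significant figures; 4.5 has 2.
Division/multiplication keeps the fewest: 2 significant figures.
Rounded: 2.1 × 10² m/s.

2.1 × 10² m/s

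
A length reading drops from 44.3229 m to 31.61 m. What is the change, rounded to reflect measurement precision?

44.3229 m − 31.61 m = 12.7129 m.
Addition/subtraction keeps the fewest decimal places: 44.3229 → 4 decimal places, 31.61 → 2 decimal places; limit is 2.
Rounded to 2 decimal places: 12.71 m.

12.71 m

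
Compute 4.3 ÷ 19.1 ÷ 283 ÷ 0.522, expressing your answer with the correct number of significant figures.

0.0015

4.3 ÷ 19.1 ÷ 283 ÷ 0.522 = 0.00152397607769…
Multiplication/division keeps the fewest significant figures: 4.3 → 2 s.f., 19.1 → 3 s.f., 283 → 3 s.f., 0.522 → 3 s.f.; limit is 2.
Rounded to 2 significant figures: 0.0015.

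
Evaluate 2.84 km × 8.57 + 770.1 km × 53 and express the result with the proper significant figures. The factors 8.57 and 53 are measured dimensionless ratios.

4.1 × 10⁴ km

2.84 × 8.57 = 24.3388 → 24.3 km (3 s.f., last digit at the 10^-1 place).
770.1 × 53 = 40815.3 → 4.1 × 10⁴ km (2 s.f., last digit at the 10^3 place).
Sum: 40839.6388 km; keep the coarser place, 10^3.
Result: 4.1 × 10⁴ km.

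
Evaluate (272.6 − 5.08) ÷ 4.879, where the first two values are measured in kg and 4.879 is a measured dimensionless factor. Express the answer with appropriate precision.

54.83 kg

272.6 kg − 5.08 kg = 267.52 kg; the difference is limited to 1 decimal place (4 s.f.).
Carrying full precision, 267.52 ÷ 4.879 = 54.8309079729… kg; 4.879 has 4 s.f., so the result keeps min(4, 4) = 4 s.f.
Rounded to 4 significant figures: 54.83 kg.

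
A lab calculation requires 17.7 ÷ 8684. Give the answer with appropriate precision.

17.7 ÷ 8684 = 0.00203823122985…
Multiplication/division keeps the fewest significant figures: 17.7 → 3 s.f., 8684 → 4 s.f.; limit is 3.
Rounded to 3 significant figures: 0.00204.

0.00204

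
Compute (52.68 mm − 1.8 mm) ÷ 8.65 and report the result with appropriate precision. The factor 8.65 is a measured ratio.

5.88 mm

52.68 mm − 1.8 mm = 50.88 mm; the difference is limited to 1 decimal place (3 s.f.).
Carrying full precision, 50.88 ÷ 8.65 = 5.88208092486… mm; 8.65 has 3 s.f., so the result keeps min(3, 3) = 3 s.f.
Rounded to 3 significant figures: 5.88 mm.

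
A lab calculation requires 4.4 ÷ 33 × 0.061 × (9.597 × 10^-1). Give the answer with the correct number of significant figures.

4.4 ÷ 33 × 0.061 × (9.597 × 10^-1) = 0.00780556…
Multiplication/division keeps the fewest significant figures: 4.4 → 2 s.f., 33 → 2 s.f., 0.061 → 2 s.f., 9.597 × 10^-1 → 4 s.f.; limit is 2.
Rounded to 2 significant figures: 0.0078.

0.0078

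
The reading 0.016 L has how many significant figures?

0.016: leading zeros are not significant.

2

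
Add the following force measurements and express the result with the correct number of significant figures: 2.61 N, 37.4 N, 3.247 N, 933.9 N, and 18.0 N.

995.2 N

2.61 N + 37.4 N + 3.247 N + 933.9 N + 18.0 N = 995.157 N.
Addition/subtraction keeps the fewest decimal places: 2.61 → 2 decimal places, 37.4 → 1 decimal place, 3.247 → 3 decimal places, 933.9 → 1 decimal place, 18.0 → 1 decimal place; limit is 1.
Rounded to 1 decimal place: 995.2 N.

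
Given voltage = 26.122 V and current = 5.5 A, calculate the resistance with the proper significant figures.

resistance = 26.122 V ÷ 5.5 A = 4.74945454545… Ω.
26.122 has 5 significant figures; 5.5 has 2.
Division/multiplication keeps the fewest: 2 significant figures.
Rounded: 4.7 Ω.

4.7 Ω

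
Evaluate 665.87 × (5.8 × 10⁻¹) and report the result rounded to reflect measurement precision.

3.9 × 10²

665.87 × (5.8 × 10⁻¹) = 386.2046
Multiplication/division keeps the fewest significant figures: 665.87 → 5 s.f., 5.8 × 10⁻¹ → 2 s.f.; limit is 2.
Rounded to 2 significant figures: 3.9 × 10².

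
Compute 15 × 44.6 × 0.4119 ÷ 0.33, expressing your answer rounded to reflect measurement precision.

15 × 44.6 × 0.4119 ÷ 0.33 = 835.033636364…
Multiplication/division keeps the fewest significant figures: 15 → 2 s.f., 44.6 → 3 s.f., 0.4119 → 4 s.f., 0.33 → 2 s.f.; limit is 2.
Rounded to 2 significant figures: 8.4 × 10^2.

8.4 × 10^2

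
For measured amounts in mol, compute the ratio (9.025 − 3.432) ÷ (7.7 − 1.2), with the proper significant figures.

9.025 − 3.432 = 5.593, limited to 3 d.p. → 4 s.f.; 7.7 − 1.2 = 6.5, limited to 1 d.p. → 2 s.f.
Carrying full precision, 5.593 ÷ 6.5 = 0.860461538462…; keep min(4, 2) = 2 s.f.
Rounded to 2 significant figures: 0.86.

0.86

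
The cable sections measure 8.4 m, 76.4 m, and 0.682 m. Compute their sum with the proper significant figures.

85.5 m

8.4 m + 76.4 m + 0.682 m = 85.482 m.
Addition/subtraction keeps the fewest decimal places: 8.4 → 1 decimal place, 76.4 → 1 decimal place, 0.682 → 3 decimal places; limit is 1.
Rounded to 1 decimal place: 85.5 m.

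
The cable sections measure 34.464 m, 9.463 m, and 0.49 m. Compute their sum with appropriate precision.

44.42 m

34.464 m + 9.463 m + 0.49 m = 44.417 m.
Addition/subtraction keeps the fewest decimal places: 34.464 → 3 decimal places, 9.463 → 3 decimal places, 0.49 → 2 decimal places; limit is 2.
Rounded to 2 decimal places: 44.42 m.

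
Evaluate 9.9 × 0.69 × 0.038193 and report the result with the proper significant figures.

0.26

9.9 × 0.69 × 0.038193 = 0.260896383
Multiplication/division keeps the fewest significant figures: 9.9 → 2 s.f., 0.69 → 2 s.f., 0.038193 → 5 s.f.; limit is 2.
Rounded to 2 significant figures: 0.26.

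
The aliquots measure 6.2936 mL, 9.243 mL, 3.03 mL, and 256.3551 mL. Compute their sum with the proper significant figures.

6.2936 mL + 9.243 mL + 3.03 mL + 256.3551 mL = 274.9217 mL.
Addition/subtraction keeps the fewest decimal places: 6.2936 → 4 decimal places, 9.243 → 3 decimal places, 3.03 → 2 decimal places, 256.3551 → 4 decimal places; limit is 2.
Rounded to 2 decimal places: 274.92 mL.

274.92 mL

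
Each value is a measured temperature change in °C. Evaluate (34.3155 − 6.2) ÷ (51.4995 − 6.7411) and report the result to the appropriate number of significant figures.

34.3155 − 6.2 = 28.1155, limited to 1 d.p. → 3 s.f.; 51.4995 − 6.7411 = 44.7584, limited to 4 d.p. → 6 s.f.
Carrying full precision, 28.1155 ÷ 44.7584 = 0.628161417745…; keep min(3, 6) = 3 s.f.
Rounded to 3 significant figures: 0.628.

0.628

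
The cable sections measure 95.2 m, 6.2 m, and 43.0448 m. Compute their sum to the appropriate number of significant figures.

144.4 m

95.2 m + 6.2 m + 43.0448 m = 144.4448 m.
Addition/subtraction keeps the fewest decimal places: 95.2 → 1 decimal place, 6.2 → 1 decimal place, 43.0448 → 4 decimal places; limit is 1.
Rounded to 1 decimal place: 144.4 m.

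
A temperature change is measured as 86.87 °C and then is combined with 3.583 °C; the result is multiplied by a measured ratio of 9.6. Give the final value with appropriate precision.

8.7 × 10^2 °C

86.87 °C + 3.583 °C = 90.453 °C; the sum is limited to 2 decimal places (4 s.f.).
Carrying full precision, 90.453 × 9.6 = 868.3488 °C; 9.6 has 2 s.f., so the result keeps min(4, 2) = 2 s.f.
Rounded to 2 significant figures: 8.7 × 10^2 °C.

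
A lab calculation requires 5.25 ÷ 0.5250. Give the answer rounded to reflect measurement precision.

5.25 ÷ 0.5250 = 10
Multiplication/division keeps the fewest significant figures: 5.25 → 3 s.f., 0.5250 → 4 s.f.; limit is 3.
Rounded to 3 significant figures: 10.0.

10.0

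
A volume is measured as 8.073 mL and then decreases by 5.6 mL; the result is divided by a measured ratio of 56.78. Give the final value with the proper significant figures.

0.044 mL

8.073 mL − 5.6 mL = 2.473 mL; the difference is limited to 1 decimal place (2 s.f.).
Carrying full precision, 2.473 ÷ 56.78 = 0.0435540683339… mL; 56.78 has 4 s.f., so the result keeps min(2, 4) = 2 s.f.
Rounded to 2 significant figures: 0.044 mL.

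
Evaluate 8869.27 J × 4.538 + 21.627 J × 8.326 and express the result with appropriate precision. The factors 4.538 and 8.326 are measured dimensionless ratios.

4.043 × 10^4 J

8869.27 × 4.538 = 40248.74726 → 4.025 × 10^4 J (4 s.f., last digit at the 10^1 place).
21.627 × 8.326 = 180.066402 → 180.1 J (4 s.f., last digit at the 10^-1 place).
Sum: 40428.813662 J; keep the coarser place, 10^1.
Result: 4.043 × 10^4 J.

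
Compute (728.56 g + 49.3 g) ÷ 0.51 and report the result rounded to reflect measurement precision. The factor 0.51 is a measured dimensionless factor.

1.5 × 10³ g

728.56 g + 49.3 g = 777.86 g; the sum is limited to 1 decimal place (4 s.f.).
Carrying full precision, 777.86 ÷ 0.51 = 1525.21568627… g; 0.51 has 2 s.f., so the result keeps min(4, 2) = 2 s.f.
Rounded to 2 significant figures: 1.5 × 10³ g.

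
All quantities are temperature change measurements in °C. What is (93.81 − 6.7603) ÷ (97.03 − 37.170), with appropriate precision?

93.81 − 6.7603 = 87.0497, limited to 2 d.p. → 4 s.f.; 97.03 − 37.170 = 59.860, limited to 2 d.p. → 4 s.f.
Carrying full precision, 87.0497 ÷ 59.860 = 1.45422151687…; keep min(4, 4) = 4 s.f.
Rounded to 4 significant figures: 1.454.

1.454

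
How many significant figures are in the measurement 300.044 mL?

300.044: zeros between nonzero digits are significant.

6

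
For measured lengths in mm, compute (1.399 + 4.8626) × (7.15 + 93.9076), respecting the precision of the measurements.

1.399 + 4.8626 = 6.2616, limited to 3 d.p. → 4 s.f.; 7.15 + 93.9076 = 101.0576, limited to 2 d.p. → 5 s.f.
Carrying full precision, 6.2616 × 101.0576 = 632.78226816; keep min(4, 5) = 4 s.f.
Rounded to 4 significant figures: 632.8 mm².

632.8 mm²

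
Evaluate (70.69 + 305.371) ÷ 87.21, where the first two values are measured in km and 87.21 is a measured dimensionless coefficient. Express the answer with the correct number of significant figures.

70.69 km + 305.371 km = 376.061 km; the sum is limited to 2 decimal places (5 s.f.).
Carrying full precision, 376.061 ÷ 87.21 = 4.31213163628… km; 87.21 has 4 s.f., so the result keeps min(5, 4) = 4 s.f.
Rounded to 4 significant figures: 4.312 km.

4.312 km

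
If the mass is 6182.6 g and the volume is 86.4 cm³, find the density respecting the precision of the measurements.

71.6 g/cm³

density = 6182.6 g ÷ 86.4 cm³ = 71.5578703704… g/cm³.
6182.6 has 5 significant figures; 86.4 has 3.
Division/multiplication keeps the fewest: 3 significant figures.
Rounded: 71.6 g/cm³.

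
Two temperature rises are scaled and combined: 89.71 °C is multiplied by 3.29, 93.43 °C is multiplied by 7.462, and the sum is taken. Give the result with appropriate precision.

89.71 × 3.29 = 295.1459 → 295 °C (3 s.f., last digit at the 10^0 place).
93.43 × 7.462 = 697.17466 → 697.2 °C (4 s.f., last digit at the 10^-1 place).
Sum: 992.32056 °C; keep the coarser place, 10^0.
Result: 992 °C.

992 °C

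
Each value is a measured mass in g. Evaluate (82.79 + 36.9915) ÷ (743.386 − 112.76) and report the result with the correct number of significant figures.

0.18994

82.79 + 36.9915 = 119.7815, limited to 2 d.p. → 5 s.f.; 743.386 − 112.76 = 630.626, limited to 2 d.p. → 5 s.f.
Carrying full precision, 119.7815 ÷ 630.626 = 0.189940630421…; keep min(5, 5) = 5 s.f.
Rounded to 5 significant figures: 0.18994.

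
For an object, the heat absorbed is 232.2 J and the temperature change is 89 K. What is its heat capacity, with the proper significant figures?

2.6 J/K

heat capacity = 232.2 J ÷ 89 K = 2.60898876404… J/K.
232.2 has 4 significant figures; 89 has 2.
Division/multiplication keeps the fewest: 2 significant figures.
Rounded: 2.6 J/K.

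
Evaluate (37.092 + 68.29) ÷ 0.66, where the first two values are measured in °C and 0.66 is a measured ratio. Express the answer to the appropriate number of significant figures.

1.6 × 10^2 °C

37.092 °C + 68.29 °C = 105.382 °C; the sum is limited to 2 decimal places (5 s.f.).
Carrying full precision, 105.382 ÷ 0.66 = 159.66969697… °C; 0.66 has 2 s.f., so the result keeps min(5, 2) = 2 s.f.
Rounded to 2 significant figures: 1.6 × 10^2 °C.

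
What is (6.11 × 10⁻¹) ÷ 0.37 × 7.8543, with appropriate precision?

(6.11 × 10⁻¹) ÷ 0.37 × 7.8543 = 12.9702089189…
Multiplication/division keeps the fewest significant figures: 6.11 × 10⁻¹ → 3 s.f., 0.37 → 2 s.f., 7.8543 → 5 s.f.; limit is 2.
Rounded to 2 significant figures: 13.

13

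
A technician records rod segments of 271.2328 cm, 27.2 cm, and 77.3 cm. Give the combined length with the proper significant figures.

271.2328 cm + 27.2 cm + 77.3 cm = 375.7328 cm.
Addition/subtraction keeps the fewest decimal places: 271.2328 → 4 decimal places, 27.2 → 1 decimal place, 77.3 → 1 decimal place; limit is 1.
Rounded to 1 decimal place: 3.757 × 10² cm.

3.757 × 10² cm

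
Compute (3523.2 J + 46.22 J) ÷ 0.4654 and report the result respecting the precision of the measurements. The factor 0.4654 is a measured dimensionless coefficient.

3523.2 J + 46.22 J = 3569.42 J; the sum is limited to 1 decimal place (5 s.f.).
Carrying full precision, 3569.42 ÷ 0.4654 = 7669.57455952… J; 0.4654 has 4 s.f., so the result keeps min(5, 4) = 4 s.f.
Rounded to 4 significant figures: 7.670 × 10³ J.

7.670 × 10³ J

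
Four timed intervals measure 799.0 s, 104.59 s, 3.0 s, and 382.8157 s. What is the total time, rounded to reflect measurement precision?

1289.4 s

799.0 s + 104.59 s + 3.0 s + 382.8157 s = 1289.4057 s.
Addition/subtraction keeps the fewest decimal places: 799.0 → 1 decimal place, 104.59 → 2 decimal places, 3.0 → 1 decimal place, 382.8157 → 4 decimal places; limit is 1.
Rounded to 1 decimal place: 1289.4 s.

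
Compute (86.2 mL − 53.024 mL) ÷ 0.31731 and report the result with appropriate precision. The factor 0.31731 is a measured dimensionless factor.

86.2 mL − 53.024 mL = 33.176 mL; the difference is limited to 1 decimal place (3 s.f.).
Carrying full precision, 33.176 ÷ 0.31731 = 104.553906275… mL; 0.31731 has 5 s.f., so the result keeps min(3, 5) = 3 s.f.
Rounded to 3 significant figures: 105 mL.

105 mL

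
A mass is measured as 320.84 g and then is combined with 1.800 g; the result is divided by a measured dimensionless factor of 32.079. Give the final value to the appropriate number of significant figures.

320.84 g + 1.800 g = 322.640 g; the sum is limited to 2 decimal places (5 s.f.).
Carrying full precision, 322.640 ÷ 32.079 = 10.0576701269… g; 32.079 has 5 s.f., so the result keeps min(5, 5) = 5 s.f.
Rounded to 5 significant figures: 10.058 g.

10.058 g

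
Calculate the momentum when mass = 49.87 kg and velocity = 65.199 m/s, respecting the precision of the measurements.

3251 kg·m/s

momentum = 49.87 kg × 65.199 m/s = 3251.47413 kg·m/s.
49.87 has 4 significant figures; 65.199 has 5.
Division/multiplication keeps the fewest: 4 significant figures.
Rounded: 3251 kg·m/s.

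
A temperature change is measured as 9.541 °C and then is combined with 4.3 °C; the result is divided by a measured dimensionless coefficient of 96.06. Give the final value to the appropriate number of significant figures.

0.144 °C

9.541 °C + 4.3 °C = 13.841 °C; the sum is limited to 1 decimal place (3 s.f.).
Carrying full precision, 13.841 ÷ 96.06 = 0.14408702894… °C; 96.06 has 4 s.f., so the result keeps min(3, 4) = 3 s.f.
Rounded to 3 significant figures: 0.144 °C.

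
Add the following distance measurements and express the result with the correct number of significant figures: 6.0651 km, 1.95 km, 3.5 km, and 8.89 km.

6.0651 km + 1.95 km + 3.5 km + 8.89 km = 20.4051 km.
Addition/subtraction keeps the fewest decimal places: 6.0651 → 4 decimal places, 1.95 → 2 decimal places, 3.5 → 1 decimal place, 8.89 → 2 decimal places; limit is 1.
Rounded to 1 decimal place: 20.4 km.

20.4 km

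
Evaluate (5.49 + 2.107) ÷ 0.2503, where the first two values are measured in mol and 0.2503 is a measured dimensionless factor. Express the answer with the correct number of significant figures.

30.4 mol

5.49 mol + 2.107 mol = 7.597 mol; the sum is limited to 2 decimal places (3 s.f.).
Carrying full precision, 7.597 ÷ 0.2503 = 30.3515781063… mol; 0.2503 has 4 s.f., so the result keeps min(3, 4) = 3 s.f.
Rounded to 3 significant figures: 30.4 mol.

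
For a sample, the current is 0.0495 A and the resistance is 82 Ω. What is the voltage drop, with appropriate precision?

4.1 V

voltage drop = 0.0495 A × 82 Ω = 4.059 V.
0.0495 has 3 significant figures; 82 has 2.
Division/multiplication keeps the fewest: 2 significant figures.
Rounded: 4.1 V.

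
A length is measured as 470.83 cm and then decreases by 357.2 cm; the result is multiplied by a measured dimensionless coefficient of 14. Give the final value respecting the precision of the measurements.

470.83 cm − 357.2 cm = 113.63 cm; the difference is limited to 1 decimal place (4 s.f.).
Carrying full precision, 113.63 × 14 = 1590.82 cm; 14 has 2 s.f., so the result keeps min(4, 2) = 2 s.f.
Rounded to 2 significant figures: 1.6 × 10^3 cm.

1.6 × 10^3 cm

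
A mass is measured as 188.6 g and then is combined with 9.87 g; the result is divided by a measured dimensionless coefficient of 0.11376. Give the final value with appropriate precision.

1745 g

188.6 g + 9.87 g = 198.47 g; the sum is limited to 1 decimal place (4 s.f.).
Carrying full precision, 198.47 ÷ 0.11376 = 1744.63783404… g; 0.11376 has 5 s.f., so the result keeps min(4, 5) = 4 s.f.
Rounded to 4 significant figures: 1745 g.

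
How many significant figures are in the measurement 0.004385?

0.004385: leading zeros are not significant.

4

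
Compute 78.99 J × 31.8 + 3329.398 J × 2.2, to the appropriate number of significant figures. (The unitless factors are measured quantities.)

78.99 × 31.8 = 2511.882 → 2.51 × 10^3 J (3 s.f., last digit at the 10^1 place).
3329.398 × 2.2 = 7324.6756 → 7.3 × 10^3 J (2 s.f., last digit at the 10^2 place).
Sum: 9836.5576 J; keep the coarser place, 10^2.
Result: 9.8 × 10^3 J.

9.8 × 10^3 J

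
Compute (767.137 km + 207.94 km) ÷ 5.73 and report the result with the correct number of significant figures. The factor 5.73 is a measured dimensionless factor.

767.137 km + 207.94 km = 975.077 km; the sum is limited to 2 decimal places (5 s.f.).
Carrying full precision, 975.077 ÷ 5.73 = 170.170506108… km; 5.73 has 3 s.f., so the result keeps min(5, 3) = 3 s.f.
Rounded to 3 significant figures: 170. km.

170. km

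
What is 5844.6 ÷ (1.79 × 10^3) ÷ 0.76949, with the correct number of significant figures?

5844.6 ÷ (1.79 × 10^3) ÷ 0.76949 = 4.24325158846…
Multiplication/division keeps the fewest significant figures: 5844.6 → 5 s.f., 1.79 × 10^3 → 3 s.f., 0.76949 → 5 s.f.; limit is 3.
Rounded to 3 significant figures: 4.24.

4.24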